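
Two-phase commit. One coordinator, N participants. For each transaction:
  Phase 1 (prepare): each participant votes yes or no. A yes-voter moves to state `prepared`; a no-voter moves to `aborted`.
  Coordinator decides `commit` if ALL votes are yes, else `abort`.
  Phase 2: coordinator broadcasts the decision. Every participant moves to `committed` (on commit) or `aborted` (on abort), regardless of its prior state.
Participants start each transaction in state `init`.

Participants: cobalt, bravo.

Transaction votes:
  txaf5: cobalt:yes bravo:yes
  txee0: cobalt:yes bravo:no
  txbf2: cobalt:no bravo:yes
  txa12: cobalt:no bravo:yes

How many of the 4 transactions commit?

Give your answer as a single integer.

txaf5: all yes -> commit (commits=1)
txee0: no from bravo -> abort (commits=1)
txbf2: no from cobalt -> abort (commits=1)
txa12: no from cobalt -> abort (commits=1)

Answer: 1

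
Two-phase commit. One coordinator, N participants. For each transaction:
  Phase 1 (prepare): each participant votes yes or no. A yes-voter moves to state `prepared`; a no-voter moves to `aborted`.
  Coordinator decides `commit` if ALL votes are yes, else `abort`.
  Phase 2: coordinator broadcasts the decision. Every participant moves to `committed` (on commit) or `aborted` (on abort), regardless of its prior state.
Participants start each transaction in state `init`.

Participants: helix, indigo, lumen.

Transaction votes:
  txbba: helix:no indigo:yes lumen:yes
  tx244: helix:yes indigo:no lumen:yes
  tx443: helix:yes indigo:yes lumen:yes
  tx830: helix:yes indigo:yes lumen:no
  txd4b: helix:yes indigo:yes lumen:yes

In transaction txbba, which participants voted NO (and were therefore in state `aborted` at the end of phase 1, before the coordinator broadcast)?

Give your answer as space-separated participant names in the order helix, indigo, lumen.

Txn txbba phase 1: helix no -> aborted; indigo yes -> prepared; lumen yes -> prepared

Answer: helix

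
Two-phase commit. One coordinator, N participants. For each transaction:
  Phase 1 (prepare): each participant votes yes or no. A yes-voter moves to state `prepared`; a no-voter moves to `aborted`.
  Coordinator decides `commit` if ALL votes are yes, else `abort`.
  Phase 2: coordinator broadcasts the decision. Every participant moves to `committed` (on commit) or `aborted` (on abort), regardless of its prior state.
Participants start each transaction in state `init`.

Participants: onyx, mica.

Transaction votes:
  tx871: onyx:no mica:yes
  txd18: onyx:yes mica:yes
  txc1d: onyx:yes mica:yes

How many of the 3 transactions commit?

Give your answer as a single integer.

tx871: no from onyx -> abort (commits=0)
txd18: all yes -> commit (commits=1)
txc1d: all yes -> commit (commits=2)

Answer: 2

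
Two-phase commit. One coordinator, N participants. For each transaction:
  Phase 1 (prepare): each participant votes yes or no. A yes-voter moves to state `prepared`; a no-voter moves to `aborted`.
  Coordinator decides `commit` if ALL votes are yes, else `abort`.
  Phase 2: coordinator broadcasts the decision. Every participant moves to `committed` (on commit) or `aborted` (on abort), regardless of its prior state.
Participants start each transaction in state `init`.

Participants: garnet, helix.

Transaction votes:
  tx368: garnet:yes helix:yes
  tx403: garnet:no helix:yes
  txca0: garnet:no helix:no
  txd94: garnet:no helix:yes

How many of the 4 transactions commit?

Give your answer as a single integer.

Answer: 1

Derivation:
tx368: all yes -> commit (commits=1)
tx403: no from garnet -> abort (commits=1)
txca0: no from garnet, helix -> abort (commits=1)
txd94: no from garnet -> abort (commits=1)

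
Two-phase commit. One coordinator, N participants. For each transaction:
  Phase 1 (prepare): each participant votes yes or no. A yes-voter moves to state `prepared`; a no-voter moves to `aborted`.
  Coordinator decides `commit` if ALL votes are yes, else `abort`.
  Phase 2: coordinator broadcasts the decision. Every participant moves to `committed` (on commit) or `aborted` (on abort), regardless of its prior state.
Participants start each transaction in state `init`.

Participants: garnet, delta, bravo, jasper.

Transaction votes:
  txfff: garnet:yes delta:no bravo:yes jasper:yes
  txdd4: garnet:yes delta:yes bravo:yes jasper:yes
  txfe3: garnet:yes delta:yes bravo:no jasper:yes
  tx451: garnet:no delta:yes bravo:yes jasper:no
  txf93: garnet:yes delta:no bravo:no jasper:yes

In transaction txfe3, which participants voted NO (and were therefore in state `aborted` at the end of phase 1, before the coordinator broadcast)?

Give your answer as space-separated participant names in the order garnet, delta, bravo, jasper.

Txn txfe3 phase 1: garnet yes -> prepared; delta yes -> prepared; bravo no -> aborted; jasper yes -> prepared

Answer: bravo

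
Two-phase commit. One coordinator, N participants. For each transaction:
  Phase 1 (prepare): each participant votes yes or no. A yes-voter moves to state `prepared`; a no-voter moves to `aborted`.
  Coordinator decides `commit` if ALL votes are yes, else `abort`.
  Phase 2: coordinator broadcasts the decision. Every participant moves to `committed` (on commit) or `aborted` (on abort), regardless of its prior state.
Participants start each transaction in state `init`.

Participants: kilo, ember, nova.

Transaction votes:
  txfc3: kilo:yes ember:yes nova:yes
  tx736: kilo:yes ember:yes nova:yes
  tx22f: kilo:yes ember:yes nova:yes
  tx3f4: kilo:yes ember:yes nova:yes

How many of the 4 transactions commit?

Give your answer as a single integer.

Answer: 4

Derivation:
txfc3: all yes -> commit (commits=1)
tx736: all yes -> commit (commits=2)
tx22f: all yes -> commit (commits=3)
tx3f4: all yes -> commit (commits=4)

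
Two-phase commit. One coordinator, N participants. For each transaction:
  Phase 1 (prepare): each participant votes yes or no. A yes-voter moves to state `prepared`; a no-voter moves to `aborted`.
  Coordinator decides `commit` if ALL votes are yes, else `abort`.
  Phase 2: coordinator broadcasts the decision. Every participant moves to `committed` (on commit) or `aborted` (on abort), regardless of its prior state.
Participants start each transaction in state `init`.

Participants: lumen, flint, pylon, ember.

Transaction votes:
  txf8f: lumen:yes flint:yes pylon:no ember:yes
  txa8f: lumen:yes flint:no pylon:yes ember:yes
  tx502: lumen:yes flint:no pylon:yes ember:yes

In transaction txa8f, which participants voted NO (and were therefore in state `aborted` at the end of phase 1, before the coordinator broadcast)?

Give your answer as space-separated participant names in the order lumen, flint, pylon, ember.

Txn txa8f phase 1: lumen yes -> prepared; flint no -> aborted; pylon yes -> prepared; ember yes -> prepared

Answer: flint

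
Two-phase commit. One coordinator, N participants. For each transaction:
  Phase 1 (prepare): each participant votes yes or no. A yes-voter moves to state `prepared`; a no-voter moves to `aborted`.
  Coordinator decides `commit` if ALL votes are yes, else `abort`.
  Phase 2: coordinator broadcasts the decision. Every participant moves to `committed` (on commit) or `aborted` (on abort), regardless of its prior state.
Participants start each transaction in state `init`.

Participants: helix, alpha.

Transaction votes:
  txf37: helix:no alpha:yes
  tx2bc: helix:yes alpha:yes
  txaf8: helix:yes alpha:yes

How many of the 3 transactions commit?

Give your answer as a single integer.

Answer: 2

Derivation:
txf37: no from helix -> abort (commits=0)
tx2bc: all yes -> commit (commits=1)
txaf8: all yes -> commit (commits=2)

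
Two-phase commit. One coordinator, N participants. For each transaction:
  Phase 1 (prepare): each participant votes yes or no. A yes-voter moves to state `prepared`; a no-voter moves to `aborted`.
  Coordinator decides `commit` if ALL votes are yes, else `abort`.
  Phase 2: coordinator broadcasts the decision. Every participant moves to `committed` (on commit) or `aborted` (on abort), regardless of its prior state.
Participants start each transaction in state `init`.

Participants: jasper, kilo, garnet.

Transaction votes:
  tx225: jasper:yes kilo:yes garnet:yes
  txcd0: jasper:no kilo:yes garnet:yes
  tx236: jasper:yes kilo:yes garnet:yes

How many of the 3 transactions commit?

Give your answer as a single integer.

Answer: 2

Derivation:
tx225: all yes -> commit (commits=1)
txcd0: no from jasper -> abort (commits=1)
tx236: all yes -> commit (commits=2)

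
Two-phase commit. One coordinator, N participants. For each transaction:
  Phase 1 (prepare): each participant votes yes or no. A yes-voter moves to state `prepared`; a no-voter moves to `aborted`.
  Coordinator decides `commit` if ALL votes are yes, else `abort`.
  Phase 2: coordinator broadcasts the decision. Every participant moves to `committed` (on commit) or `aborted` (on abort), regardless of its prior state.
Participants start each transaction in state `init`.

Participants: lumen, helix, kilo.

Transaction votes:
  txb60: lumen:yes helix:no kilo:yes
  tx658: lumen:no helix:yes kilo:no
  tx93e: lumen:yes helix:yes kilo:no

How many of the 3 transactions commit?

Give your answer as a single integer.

Answer: 0

Derivation:
txb60: no from helix -> abort (commits=0)
tx658: no from lumen, kilo -> abort (commits=0)
tx93e: no from kilo -> abort (commits=0)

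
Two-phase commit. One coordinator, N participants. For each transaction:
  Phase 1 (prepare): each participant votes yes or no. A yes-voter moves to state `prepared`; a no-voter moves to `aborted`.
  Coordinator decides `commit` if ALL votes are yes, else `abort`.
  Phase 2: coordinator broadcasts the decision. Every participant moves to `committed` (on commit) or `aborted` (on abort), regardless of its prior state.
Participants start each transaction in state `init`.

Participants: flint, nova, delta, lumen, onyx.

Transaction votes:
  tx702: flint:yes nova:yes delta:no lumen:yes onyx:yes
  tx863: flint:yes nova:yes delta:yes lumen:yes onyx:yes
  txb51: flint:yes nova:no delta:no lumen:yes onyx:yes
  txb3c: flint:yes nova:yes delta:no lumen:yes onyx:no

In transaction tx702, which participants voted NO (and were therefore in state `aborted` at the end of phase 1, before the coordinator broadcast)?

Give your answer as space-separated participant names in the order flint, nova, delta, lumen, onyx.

Txn tx702 phase 1: flint yes -> prepared; nova yes -> prepared; delta no -> aborted; lumen yes -> prepared; onyx yes -> prepared

Answer: delta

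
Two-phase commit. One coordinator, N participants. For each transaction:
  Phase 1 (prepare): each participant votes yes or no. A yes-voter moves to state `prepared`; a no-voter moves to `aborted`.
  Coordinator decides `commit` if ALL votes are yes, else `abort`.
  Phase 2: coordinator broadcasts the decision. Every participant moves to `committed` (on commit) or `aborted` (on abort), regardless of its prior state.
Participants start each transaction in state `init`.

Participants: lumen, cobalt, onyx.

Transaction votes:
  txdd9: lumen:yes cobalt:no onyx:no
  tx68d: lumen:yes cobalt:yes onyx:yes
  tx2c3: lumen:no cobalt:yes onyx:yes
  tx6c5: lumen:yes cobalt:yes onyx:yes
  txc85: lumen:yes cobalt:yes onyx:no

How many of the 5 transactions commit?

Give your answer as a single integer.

Answer: 2

Derivation:
txdd9: no from cobalt, onyx -> abort (commits=0)
tx68d: all yes -> commit (commits=1)
tx2c3: no from lumen -> abort (commits=1)
tx6c5: all yes -> commit (commits=2)
txc85: no from onyx -> abort (commits=2)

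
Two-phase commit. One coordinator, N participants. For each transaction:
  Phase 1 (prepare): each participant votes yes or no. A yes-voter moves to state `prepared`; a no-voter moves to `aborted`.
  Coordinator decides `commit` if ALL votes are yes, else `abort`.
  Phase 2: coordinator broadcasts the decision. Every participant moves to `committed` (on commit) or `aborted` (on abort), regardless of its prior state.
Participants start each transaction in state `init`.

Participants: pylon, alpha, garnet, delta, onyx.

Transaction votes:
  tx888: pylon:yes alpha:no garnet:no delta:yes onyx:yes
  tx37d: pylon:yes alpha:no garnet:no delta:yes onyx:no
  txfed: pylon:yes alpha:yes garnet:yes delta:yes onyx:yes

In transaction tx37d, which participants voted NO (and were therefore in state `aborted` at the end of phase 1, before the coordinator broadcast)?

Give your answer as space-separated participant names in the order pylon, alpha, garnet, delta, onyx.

Txn tx37d phase 1: pylon yes -> prepared; alpha no -> aborted; garnet no -> aborted; delta yes -> prepared; onyx no -> aborted

Answer: alpha garnet onyx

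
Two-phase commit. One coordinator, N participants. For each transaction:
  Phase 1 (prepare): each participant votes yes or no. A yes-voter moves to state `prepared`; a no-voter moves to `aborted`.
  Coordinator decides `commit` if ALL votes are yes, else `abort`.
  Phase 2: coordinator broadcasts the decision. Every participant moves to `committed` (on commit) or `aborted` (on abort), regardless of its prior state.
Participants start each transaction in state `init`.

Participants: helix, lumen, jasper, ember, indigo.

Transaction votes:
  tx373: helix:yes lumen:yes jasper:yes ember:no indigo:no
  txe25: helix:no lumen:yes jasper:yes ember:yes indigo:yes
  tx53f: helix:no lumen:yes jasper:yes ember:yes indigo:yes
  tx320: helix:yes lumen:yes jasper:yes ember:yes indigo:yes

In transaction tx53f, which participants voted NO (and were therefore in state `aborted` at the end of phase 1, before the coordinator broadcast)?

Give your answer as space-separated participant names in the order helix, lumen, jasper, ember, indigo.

Answer: helix

Derivation:
Txn tx53f phase 1: helix no -> aborted; lumen yes -> prepared; jasper yes -> prepared; ember yes -> prepared; indigo yes -> prepared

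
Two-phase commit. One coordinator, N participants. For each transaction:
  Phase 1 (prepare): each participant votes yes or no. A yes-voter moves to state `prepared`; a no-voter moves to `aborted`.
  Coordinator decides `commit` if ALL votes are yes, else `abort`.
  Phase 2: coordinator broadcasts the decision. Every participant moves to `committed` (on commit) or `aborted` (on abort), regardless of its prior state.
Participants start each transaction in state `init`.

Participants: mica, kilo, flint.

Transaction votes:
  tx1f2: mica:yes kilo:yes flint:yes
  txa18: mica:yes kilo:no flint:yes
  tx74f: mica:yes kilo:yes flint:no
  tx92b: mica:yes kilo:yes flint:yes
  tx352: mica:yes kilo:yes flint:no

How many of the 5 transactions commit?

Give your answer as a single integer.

Answer: 2

Derivation:
tx1f2: all yes -> commit (commits=1)
txa18: no from kilo -> abort (commits=1)
tx74f: no from flint -> abort (commits=1)
tx92b: all yes -> commit (commits=2)
tx352: no from flint -> abort (commits=2)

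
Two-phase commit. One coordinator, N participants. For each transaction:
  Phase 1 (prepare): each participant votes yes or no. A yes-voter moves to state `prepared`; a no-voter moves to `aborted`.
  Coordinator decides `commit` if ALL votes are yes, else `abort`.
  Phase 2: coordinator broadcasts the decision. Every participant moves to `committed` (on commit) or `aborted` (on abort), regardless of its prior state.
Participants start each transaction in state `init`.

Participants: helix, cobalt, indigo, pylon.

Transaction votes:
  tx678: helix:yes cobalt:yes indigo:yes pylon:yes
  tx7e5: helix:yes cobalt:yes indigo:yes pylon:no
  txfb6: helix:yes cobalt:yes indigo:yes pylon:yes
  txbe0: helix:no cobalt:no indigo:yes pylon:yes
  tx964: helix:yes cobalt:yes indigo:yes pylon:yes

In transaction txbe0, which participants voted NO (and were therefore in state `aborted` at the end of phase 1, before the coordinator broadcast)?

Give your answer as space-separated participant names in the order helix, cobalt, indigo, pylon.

Txn txbe0 phase 1: helix no -> aborted; cobalt no -> aborted; indigo yes -> prepared; pylon yes -> prepared

Answer: helix cobalt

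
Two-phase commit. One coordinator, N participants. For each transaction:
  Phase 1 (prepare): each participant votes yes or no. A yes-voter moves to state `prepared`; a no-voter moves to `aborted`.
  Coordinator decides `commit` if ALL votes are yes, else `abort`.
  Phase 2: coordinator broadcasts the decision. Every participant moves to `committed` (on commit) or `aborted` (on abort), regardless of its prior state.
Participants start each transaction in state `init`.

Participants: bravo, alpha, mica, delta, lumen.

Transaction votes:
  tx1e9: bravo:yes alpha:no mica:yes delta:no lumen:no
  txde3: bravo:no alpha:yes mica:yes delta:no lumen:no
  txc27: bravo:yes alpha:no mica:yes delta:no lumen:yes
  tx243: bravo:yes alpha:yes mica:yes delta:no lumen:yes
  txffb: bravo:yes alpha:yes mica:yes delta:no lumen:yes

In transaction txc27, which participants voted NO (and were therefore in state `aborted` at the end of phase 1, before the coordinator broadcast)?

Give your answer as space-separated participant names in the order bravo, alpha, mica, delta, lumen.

Txn txc27 phase 1: bravo yes -> prepared; alpha no -> aborted; mica yes -> prepared; delta no -> aborted; lumen yes -> prepared

Answer: alpha delta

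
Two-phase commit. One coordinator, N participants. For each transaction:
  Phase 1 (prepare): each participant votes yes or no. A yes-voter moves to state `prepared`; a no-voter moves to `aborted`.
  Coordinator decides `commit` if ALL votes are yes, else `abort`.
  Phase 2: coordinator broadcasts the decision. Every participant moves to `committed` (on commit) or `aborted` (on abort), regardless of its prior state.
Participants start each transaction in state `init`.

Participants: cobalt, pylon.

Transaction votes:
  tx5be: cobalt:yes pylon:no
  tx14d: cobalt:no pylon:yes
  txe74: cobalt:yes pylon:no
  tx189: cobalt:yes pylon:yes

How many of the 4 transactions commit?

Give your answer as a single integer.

Answer: 1

Derivation:
tx5be: no from pylon -> abort (commits=0)
tx14d: no from cobalt -> abort (commits=0)
txe74: no from pylon -> abort (commits=0)
tx189: all yes -> commit (commits=1)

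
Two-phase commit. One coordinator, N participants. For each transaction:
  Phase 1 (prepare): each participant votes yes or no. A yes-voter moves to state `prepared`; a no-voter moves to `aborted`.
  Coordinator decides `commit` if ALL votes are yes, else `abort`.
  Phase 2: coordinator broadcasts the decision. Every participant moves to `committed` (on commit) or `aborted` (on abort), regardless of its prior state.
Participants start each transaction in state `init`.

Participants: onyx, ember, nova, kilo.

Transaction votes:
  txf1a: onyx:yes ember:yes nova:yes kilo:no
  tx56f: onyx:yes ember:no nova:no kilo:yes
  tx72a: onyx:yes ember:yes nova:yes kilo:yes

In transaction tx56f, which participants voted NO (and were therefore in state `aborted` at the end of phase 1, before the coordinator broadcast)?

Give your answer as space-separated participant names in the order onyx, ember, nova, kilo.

Txn tx56f phase 1: onyx yes -> prepared; ember no -> aborted; nova no -> aborted; kilo yes -> prepared

Answer: ember nova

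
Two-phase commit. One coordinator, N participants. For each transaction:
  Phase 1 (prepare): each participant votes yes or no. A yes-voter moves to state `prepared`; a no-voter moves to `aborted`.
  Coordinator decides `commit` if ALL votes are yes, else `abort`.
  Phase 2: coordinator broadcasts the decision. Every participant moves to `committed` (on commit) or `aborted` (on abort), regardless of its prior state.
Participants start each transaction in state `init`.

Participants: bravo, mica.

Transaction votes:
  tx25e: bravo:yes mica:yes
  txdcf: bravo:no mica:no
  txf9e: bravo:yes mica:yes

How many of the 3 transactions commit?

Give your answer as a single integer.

Answer: 2

Derivation:
tx25e: all yes -> commit (commits=1)
txdcf: no from bravo, mica -> abort (commits=1)
txf9e: all yes -> commit (commits=2)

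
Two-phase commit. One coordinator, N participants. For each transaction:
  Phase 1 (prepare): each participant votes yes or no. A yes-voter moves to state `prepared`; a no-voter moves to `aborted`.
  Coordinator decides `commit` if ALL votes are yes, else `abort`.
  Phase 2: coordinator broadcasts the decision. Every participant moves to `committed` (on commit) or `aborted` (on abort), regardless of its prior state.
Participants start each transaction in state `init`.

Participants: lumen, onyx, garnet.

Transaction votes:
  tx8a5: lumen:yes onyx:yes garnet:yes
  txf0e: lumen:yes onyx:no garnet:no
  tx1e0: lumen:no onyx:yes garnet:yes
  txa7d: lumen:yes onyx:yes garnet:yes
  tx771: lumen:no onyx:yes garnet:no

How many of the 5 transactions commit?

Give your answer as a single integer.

tx8a5: all yes -> commit (commits=1)
txf0e: no from onyx, garnet -> abort (commits=1)
tx1e0: no from lumen -> abort (commits=1)
txa7d: all yes -> commit (commits=2)
tx771: no from lumen, garnet -> abort (commits=2)

Answer: 2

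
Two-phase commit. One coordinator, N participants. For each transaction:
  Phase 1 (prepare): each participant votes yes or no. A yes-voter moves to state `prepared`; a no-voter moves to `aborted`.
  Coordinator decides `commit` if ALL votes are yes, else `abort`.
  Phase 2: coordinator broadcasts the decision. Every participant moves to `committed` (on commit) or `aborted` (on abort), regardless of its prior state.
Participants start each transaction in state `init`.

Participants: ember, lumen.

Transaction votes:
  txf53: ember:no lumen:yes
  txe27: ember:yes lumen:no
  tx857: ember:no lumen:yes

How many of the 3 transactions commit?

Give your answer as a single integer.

Answer: 0

Derivation:
txf53: no from ember -> abort (commits=0)
txe27: no from lumen -> abort (commits=0)
tx857: no from ember -> abort (commits=0)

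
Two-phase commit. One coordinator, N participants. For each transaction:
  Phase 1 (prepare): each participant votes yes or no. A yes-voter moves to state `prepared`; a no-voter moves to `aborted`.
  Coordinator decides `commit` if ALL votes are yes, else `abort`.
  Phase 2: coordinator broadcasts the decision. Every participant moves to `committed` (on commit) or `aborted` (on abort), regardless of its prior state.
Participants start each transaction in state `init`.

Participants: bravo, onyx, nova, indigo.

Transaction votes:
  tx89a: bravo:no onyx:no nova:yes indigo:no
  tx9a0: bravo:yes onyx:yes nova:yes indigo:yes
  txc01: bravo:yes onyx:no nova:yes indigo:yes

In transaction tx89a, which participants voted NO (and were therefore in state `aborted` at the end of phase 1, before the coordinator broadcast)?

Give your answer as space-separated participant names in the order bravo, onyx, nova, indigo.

Answer: bravo onyx indigo

Derivation:
Txn tx89a phase 1: bravo no -> aborted; onyx no -> aborted; nova yes -> prepared; indigo no -> aborted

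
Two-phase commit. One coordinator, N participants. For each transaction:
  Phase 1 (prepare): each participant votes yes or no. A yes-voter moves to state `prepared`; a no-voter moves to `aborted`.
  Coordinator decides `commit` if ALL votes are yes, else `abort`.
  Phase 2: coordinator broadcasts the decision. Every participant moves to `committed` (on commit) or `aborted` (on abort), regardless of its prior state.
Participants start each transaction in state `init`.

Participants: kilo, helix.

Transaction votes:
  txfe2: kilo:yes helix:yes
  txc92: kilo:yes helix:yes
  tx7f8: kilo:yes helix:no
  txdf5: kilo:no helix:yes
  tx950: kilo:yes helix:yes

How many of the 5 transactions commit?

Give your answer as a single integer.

Answer: 3

Derivation:
txfe2: all yes -> commit (commits=1)
txc92: all yes -> commit (commits=2)
tx7f8: no from helix -> abort (commits=2)
txdf5: no from kilo -> abort (commits=2)
tx950: all yes -> commit (commits=3)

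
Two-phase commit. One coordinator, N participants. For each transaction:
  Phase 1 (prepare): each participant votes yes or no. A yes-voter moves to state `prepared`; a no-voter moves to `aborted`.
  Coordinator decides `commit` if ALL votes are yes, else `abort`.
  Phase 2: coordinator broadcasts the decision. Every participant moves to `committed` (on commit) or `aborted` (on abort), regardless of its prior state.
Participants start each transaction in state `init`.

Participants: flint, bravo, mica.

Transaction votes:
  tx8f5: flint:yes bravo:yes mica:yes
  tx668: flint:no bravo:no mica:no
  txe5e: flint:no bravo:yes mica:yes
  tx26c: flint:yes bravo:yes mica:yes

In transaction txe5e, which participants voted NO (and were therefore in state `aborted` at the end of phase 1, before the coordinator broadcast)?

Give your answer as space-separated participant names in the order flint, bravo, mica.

Answer: flint

Derivation:
Txn txe5e phase 1: flint no -> aborted; bravo yes -> prepared; mica yes -> prepared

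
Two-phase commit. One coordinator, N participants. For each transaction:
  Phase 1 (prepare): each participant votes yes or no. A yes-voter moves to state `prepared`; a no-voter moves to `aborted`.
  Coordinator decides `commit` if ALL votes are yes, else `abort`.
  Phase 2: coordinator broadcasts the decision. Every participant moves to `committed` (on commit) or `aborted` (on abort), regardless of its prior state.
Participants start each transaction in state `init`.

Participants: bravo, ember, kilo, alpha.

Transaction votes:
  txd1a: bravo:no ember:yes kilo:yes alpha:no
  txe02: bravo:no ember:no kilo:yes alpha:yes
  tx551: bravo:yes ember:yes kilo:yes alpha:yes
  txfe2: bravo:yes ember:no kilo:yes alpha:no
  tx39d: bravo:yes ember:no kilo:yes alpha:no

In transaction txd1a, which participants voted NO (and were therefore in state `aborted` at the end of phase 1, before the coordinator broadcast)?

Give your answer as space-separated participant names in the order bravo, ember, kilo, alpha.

Answer: bravo alpha

Derivation:
Txn txd1a phase 1: bravo no -> aborted; ember yes -> prepared; kilo yes -> prepared; alpha no -> aborted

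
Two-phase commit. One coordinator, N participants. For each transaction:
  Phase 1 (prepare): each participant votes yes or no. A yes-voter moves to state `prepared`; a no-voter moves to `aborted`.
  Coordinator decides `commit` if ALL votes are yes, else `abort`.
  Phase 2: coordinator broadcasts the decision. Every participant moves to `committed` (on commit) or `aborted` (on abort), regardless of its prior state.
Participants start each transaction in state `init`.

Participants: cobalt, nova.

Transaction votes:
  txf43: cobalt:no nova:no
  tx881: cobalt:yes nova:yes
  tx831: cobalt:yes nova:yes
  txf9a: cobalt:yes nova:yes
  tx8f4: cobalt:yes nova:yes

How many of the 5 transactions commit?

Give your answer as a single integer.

Answer: 4

Derivation:
txf43: no from cobalt, nova -> abort (commits=0)
tx881: all yes -> commit (commits=1)
tx831: all yes -> commit (commits=2)
txf9a: all yes -> commit (commits=3)
tx8f4: all yes -> commit (commits=4)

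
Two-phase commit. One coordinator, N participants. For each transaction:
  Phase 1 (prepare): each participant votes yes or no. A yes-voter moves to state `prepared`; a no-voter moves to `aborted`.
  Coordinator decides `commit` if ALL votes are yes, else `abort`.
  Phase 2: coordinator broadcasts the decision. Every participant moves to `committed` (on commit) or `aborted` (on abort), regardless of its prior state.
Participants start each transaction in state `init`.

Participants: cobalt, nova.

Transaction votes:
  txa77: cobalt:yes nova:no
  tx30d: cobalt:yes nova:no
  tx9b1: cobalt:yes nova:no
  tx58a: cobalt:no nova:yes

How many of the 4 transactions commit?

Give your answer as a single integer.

txa77: no from nova -> abort (commits=0)
tx30d: no from nova -> abort (commits=0)
tx9b1: no from nova -> abort (commits=0)
tx58a: no from cobalt -> abort (commits=0)

Answer: 0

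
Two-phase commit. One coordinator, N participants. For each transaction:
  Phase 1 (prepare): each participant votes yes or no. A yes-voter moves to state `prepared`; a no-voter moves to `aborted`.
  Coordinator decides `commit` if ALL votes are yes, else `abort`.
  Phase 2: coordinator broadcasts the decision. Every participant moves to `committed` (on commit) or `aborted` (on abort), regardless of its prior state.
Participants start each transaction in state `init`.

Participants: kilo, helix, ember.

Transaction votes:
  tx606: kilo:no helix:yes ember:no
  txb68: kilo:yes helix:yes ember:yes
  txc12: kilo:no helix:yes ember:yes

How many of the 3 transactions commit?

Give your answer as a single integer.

Answer: 1

Derivation:
tx606: no from kilo, ember -> abort (commits=0)
txb68: all yes -> commit (commits=1)
txc12: no from kilo -> abort (commits=1)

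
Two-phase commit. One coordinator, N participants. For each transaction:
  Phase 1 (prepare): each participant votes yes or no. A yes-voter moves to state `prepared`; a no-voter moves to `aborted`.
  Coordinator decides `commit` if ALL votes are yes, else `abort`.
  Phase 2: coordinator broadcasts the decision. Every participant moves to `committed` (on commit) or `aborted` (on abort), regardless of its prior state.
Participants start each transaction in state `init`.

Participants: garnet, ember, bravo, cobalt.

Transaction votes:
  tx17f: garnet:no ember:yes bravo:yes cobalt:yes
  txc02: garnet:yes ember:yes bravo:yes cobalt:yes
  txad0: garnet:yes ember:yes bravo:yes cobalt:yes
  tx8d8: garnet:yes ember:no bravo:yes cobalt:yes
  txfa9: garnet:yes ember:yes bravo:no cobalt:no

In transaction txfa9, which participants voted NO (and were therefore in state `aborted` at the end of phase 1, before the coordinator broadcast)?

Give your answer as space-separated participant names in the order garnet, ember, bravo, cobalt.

Answer: bravo cobalt

Derivation:
Txn txfa9 phase 1: garnet yes -> prepared; ember yes -> prepared; bravo no -> aborted; cobalt no -> aborted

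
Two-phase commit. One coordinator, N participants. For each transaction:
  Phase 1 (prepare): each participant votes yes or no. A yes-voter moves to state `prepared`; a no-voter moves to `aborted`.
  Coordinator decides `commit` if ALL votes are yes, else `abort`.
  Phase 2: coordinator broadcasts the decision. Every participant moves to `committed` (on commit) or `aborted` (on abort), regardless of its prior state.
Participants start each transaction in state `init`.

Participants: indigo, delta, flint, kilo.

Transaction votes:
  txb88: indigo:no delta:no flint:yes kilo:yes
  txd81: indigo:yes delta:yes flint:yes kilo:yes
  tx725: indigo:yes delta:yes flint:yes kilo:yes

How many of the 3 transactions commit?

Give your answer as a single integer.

txb88: no from indigo, delta -> abort (commits=0)
txd81: all yes -> commit (commits=1)
tx725: all yes -> commit (commits=2)

Answer: 2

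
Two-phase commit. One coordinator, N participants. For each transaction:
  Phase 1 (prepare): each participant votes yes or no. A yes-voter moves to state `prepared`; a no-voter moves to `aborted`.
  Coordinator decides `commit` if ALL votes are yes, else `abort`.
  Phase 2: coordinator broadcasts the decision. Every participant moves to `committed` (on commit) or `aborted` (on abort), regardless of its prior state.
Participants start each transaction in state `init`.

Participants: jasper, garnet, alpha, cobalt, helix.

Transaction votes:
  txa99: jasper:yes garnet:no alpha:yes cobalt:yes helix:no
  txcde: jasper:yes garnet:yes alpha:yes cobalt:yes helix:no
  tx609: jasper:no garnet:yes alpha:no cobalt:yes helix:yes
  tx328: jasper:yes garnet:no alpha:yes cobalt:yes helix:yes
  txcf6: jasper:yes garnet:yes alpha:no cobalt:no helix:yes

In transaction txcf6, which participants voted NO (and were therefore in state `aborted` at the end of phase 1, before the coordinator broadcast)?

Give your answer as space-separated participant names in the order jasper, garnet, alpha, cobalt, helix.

Txn txcf6 phase 1: jasper yes -> prepared; garnet yes -> prepared; alpha no -> aborted; cobalt no -> aborted; helix yes -> prepared

Answer: alpha cobalt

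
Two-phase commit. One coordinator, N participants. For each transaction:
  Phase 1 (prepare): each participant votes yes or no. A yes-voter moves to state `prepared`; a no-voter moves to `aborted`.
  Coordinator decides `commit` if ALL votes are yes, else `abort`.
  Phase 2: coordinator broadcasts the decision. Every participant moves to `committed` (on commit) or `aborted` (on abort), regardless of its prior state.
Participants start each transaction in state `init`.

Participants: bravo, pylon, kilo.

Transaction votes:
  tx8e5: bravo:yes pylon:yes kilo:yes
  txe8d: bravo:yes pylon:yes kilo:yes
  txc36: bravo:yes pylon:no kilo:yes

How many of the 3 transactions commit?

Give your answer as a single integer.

Answer: 2

Derivation:
tx8e5: all yes -> commit (commits=1)
txe8d: all yes -> commit (commits=2)
txc36: no from pylon -> abort (commits=2)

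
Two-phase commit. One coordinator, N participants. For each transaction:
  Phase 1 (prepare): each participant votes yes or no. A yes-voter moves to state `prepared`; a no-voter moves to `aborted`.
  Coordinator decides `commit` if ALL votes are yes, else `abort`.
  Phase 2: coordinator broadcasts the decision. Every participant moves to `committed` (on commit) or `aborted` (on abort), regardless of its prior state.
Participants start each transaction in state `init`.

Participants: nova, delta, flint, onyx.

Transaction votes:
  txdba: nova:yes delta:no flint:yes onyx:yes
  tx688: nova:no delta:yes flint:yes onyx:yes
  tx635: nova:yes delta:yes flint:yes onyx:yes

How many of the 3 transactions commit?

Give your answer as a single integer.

txdba: no from delta -> abort (commits=0)
tx688: no from nova -> abort (commits=0)
tx635: all yes -> commit (commits=1)

Answer: 1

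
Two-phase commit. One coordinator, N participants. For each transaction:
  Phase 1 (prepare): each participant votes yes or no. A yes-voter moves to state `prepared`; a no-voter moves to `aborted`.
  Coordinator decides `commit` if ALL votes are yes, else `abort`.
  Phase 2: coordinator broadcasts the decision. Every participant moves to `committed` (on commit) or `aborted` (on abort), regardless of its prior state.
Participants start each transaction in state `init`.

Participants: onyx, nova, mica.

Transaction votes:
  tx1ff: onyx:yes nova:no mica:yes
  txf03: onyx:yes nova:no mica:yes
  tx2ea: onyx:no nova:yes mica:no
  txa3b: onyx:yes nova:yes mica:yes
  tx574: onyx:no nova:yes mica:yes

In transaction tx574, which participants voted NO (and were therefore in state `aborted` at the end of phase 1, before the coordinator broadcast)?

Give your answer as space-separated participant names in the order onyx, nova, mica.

Answer: onyx

Derivation:
Txn tx574 phase 1: onyx no -> aborted; nova yes -> prepared; mica yes -> prepared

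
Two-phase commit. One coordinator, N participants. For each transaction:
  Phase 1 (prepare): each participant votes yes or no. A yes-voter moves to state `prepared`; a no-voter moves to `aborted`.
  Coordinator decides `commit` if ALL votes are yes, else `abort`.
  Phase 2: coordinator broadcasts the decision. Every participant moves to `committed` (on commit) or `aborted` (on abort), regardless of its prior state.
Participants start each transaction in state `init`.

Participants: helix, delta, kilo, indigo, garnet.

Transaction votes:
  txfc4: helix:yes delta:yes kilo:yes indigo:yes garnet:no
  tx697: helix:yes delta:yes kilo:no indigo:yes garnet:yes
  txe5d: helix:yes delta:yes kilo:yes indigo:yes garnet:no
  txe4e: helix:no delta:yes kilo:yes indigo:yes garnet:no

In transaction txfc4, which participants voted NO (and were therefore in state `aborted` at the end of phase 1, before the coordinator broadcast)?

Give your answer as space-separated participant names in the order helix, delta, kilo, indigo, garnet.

Txn txfc4 phase 1: helix yes -> prepared; delta yes -> prepared; kilo yes -> prepared; indigo yes -> prepared; garnet no -> aborted

Answer: garnet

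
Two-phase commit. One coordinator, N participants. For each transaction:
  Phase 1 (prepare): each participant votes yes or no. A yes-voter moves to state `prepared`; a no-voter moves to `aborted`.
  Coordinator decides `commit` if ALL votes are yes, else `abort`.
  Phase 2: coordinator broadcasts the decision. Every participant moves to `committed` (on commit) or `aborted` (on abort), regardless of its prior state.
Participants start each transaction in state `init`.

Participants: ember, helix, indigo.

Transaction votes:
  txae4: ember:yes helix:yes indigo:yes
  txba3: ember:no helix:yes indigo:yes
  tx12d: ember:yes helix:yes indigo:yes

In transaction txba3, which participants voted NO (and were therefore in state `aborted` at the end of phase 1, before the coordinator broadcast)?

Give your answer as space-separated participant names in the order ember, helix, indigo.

Answer: ember

Derivation:
Txn txba3 phase 1: ember no -> aborted; helix yes -> prepared; indigo yes -> prepared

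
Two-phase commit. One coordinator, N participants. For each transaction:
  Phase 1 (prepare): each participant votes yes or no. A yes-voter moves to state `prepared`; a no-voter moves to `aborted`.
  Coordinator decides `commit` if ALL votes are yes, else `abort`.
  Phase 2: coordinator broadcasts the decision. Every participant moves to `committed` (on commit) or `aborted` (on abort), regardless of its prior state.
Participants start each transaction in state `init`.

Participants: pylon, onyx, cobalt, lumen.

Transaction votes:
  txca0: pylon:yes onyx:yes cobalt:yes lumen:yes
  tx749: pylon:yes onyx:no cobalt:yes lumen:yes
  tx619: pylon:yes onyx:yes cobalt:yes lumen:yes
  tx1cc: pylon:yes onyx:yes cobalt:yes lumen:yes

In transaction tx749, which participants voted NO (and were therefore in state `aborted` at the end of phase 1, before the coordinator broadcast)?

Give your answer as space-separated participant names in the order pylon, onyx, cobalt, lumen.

Answer: onyx

Derivation:
Txn tx749 phase 1: pylon yes -> prepared; onyx no -> aborted; cobalt yes -> prepared; lumen yes -> prepared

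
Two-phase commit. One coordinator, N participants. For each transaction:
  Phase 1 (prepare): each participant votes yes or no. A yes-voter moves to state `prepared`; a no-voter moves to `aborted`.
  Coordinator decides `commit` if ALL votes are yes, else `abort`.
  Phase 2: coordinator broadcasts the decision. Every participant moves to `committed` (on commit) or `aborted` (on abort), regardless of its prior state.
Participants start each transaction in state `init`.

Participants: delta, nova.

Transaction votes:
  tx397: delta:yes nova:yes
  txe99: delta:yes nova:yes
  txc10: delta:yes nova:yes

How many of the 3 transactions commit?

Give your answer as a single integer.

tx397: all yes -> commit (commits=1)
txe99: all yes -> commit (commits=2)
txc10: all yes -> commit (commits=3)

Answer: 3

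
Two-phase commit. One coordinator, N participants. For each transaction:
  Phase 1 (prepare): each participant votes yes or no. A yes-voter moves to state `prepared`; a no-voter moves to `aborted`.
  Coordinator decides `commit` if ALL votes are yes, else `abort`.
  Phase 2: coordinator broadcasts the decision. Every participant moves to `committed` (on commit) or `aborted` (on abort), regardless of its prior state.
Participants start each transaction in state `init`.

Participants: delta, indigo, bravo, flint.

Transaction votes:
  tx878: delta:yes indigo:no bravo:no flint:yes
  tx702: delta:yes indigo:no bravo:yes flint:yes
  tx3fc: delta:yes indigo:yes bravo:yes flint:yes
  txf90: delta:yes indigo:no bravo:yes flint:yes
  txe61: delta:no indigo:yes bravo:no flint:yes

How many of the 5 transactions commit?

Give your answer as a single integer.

tx878: no from indigo, bravo -> abort (commits=0)
tx702: no from indigo -> abort (commits=0)
tx3fc: all yes -> commit (commits=1)
txf90: no from indigo -> abort (commits=1)
txe61: no from delta, bravo -> abort (commits=1)

Answer: 1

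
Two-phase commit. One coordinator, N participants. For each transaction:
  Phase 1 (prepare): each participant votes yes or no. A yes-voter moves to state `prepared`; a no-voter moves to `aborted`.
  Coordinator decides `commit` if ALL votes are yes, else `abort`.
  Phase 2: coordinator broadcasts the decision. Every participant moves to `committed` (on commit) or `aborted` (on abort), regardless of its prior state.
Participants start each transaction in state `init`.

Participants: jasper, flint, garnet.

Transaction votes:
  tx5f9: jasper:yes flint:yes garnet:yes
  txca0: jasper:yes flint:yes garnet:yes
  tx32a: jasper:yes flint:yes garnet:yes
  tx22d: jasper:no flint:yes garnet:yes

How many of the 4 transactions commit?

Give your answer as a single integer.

Answer: 3

Derivation:
tx5f9: all yes -> commit (commits=1)
txca0: all yes -> commit (commits=2)
tx32a: all yes -> commit (commits=3)
tx22d: no from jasper -> abort (commits=3)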